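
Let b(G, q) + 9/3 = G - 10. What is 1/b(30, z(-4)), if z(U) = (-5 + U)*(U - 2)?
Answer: 1/17 ≈ 0.058824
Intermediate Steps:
z(U) = (-5 + U)*(-2 + U)
b(G, q) = -13 + G (b(G, q) = -3 + (G - 10) = -3 + (-10 + G) = -13 + G)
1/b(30, z(-4)) = 1/(-13 + 30) = 1/17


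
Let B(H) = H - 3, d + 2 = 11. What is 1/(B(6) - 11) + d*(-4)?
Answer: -289/8 ≈ -36.125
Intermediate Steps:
d = 9 (d = -2 + 11 = 9)
B(H) = -3 + H
1/(B(6) - 11) + d*(-4) = 1/((-3 + 6) - 11) + 9*(-4) = 1/(3 - 11) - 36 = 1/(-8) - 36 = -1/8 - 36 = -289/8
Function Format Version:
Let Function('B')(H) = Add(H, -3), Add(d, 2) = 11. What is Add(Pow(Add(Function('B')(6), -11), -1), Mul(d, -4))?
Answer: Rational(-289, 8) ≈ -36.125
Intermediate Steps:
d = 9 (d = Add(-2, 11) = 9)
Function('B')(H) = Add(-3, H)
Add(Pow(Add(Function('B')(6), -11), -1), Mul(d, -4)) = Add(Pow(Add(Add(-3, 6), -11), -1), Mul(9, -4)) = Add(Pow(Add(3, -11), -1), -36) = Add(Pow(-8, -1), -36) = Add(Rational(-1, 8), -36) = Rational(-289, 8)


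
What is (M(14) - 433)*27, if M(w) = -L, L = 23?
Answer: -12312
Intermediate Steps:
M(w) = -23 (M(w) = -1*23 = -23)
(M(14) - 433)*27 = (-23 - 433)*27 = -456*27 = -12312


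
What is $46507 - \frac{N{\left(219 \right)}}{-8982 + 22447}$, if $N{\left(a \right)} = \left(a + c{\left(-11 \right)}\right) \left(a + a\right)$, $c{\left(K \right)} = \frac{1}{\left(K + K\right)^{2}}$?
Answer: $\frac{151521241367}{3258530} \approx 46500.0$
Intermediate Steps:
$c{\left(K \right)} = \frac{1}{4 K^{2}}$ ($c{\left(K \right)} = \frac{1}{\left(2 K\right)^{2}} = \frac{1}{4 K^{2}}$)
$N{\left(a \right)} = 2 a \left(\frac{1}{484} + a\right)$ ($N{\left(a \right)} = \left(a + \frac{1}{4 \cdot 121}\right) \left(a + a\right) = \left(a + \frac{1}{4} \cdot \frac{1}{121}\right) 2 a = \left(a + \frac{1}{484}\right) 2 a = \left(\frac{1}{484} + a\right) 2 a = 2 a \left(\frac{1}{484} + a\right)$)
$46507 - \frac{N{\left(219 \right)}}{-8982 + 22447} = 46507 - \frac{\frac{1}{242} \cdot 219 \left(1 + 484 \cdot 219\right)}{-8982 + 22447} = 46507 - \frac{\frac{1}{242} \cdot 219 \left(1 + 105996\right)}{13465} = 46507 - \frac{1}{242} \cdot 219 \cdot 105997 \cdot \frac{1}{13465} = 46507 - \frac{23213343}{242} \cdot \frac{1}{13465} = 46507 - \frac{23213343}{3258530} = \frac{151521241367}{3258530}$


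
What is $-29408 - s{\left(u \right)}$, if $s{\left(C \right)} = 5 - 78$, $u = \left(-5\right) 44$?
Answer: $-29335$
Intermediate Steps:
$u = -220$
$s{\left(C \right)} = -73$
$-29408 - s{\left(u \right)} = -29408 - -73 = -29408 + 73 = -29335$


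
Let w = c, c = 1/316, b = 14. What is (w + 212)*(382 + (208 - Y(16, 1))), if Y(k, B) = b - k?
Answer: 9914964/79 ≈ 1.2551e+5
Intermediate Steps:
Y(k, B) = 14 - k
c = 1/316 ≈ 0.0031646
w = 1/316 ≈ 0.0031646
(w + 212)*(382 + (208 - Y(16, 1))) = (1/316 + 212)*(382 + (208 - (14 - 1*16))) = 66993*(382 + (208 - (14 - 16)))/316 = 66993*(382 + (208 - 1*(-2)))/316 = 66993*(382 + (208 + 2))/316 = 66993*(382 + 210)/316 = (66993/316)*592 = 9914964/79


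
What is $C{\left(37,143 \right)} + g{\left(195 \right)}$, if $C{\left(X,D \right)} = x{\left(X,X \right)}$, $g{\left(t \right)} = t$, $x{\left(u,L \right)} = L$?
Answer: $232$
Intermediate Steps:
$C{\left(X,D \right)} = X$
$C{\left(37,143 \right)} + g{\left(195 \right)} = 37 + 195 = 232$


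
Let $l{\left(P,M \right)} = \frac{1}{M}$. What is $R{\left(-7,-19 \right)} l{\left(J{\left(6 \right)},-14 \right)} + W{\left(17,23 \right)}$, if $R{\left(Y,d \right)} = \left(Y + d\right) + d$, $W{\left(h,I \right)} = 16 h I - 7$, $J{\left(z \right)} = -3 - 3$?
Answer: $\frac{87531}{14} \approx 6252.2$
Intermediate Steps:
$J{\left(z \right)} = -6$
$W{\left(h,I \right)} = -7 + 16 I h$ ($W{\left(h,I \right)} = 16 I h - 7 = -7 + 16 I h$)
$R{\left(Y,d \right)} = Y + 2 d$
$R{\left(-7,-19 \right)} l{\left(J{\left(6 \right)},-14 \right)} + W{\left(17,23 \right)} = \frac{-7 + 2 \left(-19\right)}{-14} - \left(7 - 6256\right) = \left(-7 - 38\right) \left(- \frac{1}{14}\right) + \left(-7 + 6256\right) = \left(-45\right) \left(- \frac{1}{14}\right) + 6249 = \frac{45}{14} + 6249 = \frac{87531}{14}$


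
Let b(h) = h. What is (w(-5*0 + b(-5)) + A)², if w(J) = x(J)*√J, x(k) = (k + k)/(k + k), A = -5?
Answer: (5 - I*√5)² ≈ 20.0 - 22.361*I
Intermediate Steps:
x(k) = 1 (x(k) = (2*k)/((2*k)) = (2*k)*(1/(2*k)) = 1)
w(J) = √J (w(J) = 1*√J = √J)
(w(-5*0 + b(-5)) + A)² = (√(-5*0 - 5) - 5)² = (√(0 - 5) - 5)² = (√(-5) - 5)² = (I*√5 - 5)² = (-5 + I*√5)²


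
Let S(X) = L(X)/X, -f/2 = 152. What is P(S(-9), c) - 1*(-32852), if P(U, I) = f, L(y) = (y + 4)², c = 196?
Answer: 32548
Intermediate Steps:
L(y) = (4 + y)²
f = -304 (f = -2*152 = -304)
S(X) = (4 + X)²/X
P(U, I) = -304
P(S(-9), c) - 1*(-32852) = -304 - 1*(-32852) = -304 + 32852 = 32548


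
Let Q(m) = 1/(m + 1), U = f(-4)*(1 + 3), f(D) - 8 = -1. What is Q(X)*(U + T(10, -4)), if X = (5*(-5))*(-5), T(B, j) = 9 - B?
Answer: 3/14 ≈ 0.21429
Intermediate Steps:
f(D) = 7 (f(D) = 8 - 1 = 7)
X = 125 (X = -25*(-5) = 125)
U = 28 (U = 7*(1 + 3) = 7*4 = 28)
Q(m) = 1/(1 + m)
Q(X)*(U + T(10, -4)) = (28 + (9 - 1*10))/(1 + 125) = (28 + (9 - 10))/126 = (28 - 1)/126 = (1/126)*27 = 3/14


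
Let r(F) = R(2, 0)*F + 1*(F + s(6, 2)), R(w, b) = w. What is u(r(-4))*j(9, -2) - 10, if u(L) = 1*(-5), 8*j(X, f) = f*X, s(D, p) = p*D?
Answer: 5/4 ≈ 1.2500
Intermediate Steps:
s(D, p) = D*p
j(X, f) = X*f/8 (j(X, f) = (f*X)/8 = (X*f)/8 = X*f/8)
r(F) = 12 + 3*F (r(F) = 2*F + 1*(F + 6*2) = 2*F + 1*(F + 12) = 2*F + 1*(12 + F) = 2*F + (12 + F) = 12 + 3*F)
u(L) = -5
u(r(-4))*j(9, -2) - 10 = -5*9*(-2)/8 - 10 = -5*(-9/4) - 10 = 45/4 - 10 = 5/4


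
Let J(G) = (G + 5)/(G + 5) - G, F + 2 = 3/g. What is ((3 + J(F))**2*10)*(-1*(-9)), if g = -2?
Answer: 10125/2 ≈ 5062.5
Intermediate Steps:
F = -7/2 (F = -2 + 3/(-2) = -2 + 3*(-1/2) = -2 - 3/2 = -7/2 ≈ -3.5000)
J(G) = 1 - G (J(G) = (5 + G)/(5 + G) - G = 1 - G)
((3 + J(F))**2*10)*(-1*(-9)) = ((3 + (1 - 1*(-7/2)))**2*10)*(-1*(-9)) = ((3 + (1 + 7/2))**2*10)*9 = ((3 + 9/2)**2*10)*9 = ((15/2)**2*10)*9 = ((225/4)*10)*9 = (1125/2)*9 = 10125/2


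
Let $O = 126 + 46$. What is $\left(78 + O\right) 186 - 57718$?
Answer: $-11218$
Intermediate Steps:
$O = 172$
$\left(78 + O\right) 186 - 57718 = \left(78 + 172\right) 186 - 57718 = 250 \cdot 186 - 57718 = 46500 - 57718 = -11218$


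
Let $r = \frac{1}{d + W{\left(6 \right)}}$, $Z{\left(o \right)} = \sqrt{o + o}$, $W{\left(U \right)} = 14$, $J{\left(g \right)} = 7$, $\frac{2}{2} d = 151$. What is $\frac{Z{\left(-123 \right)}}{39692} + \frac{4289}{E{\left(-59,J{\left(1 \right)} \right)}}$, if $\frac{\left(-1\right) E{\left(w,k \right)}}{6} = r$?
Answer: $- \frac{235895}{2} + \frac{i \sqrt{246}}{39692} \approx -1.1795 \cdot 10^{5} + 0.00039515 i$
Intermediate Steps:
$d = 151$
$Z{\left(o \right)} = \sqrt{2} \sqrt{o}$ ($Z{\left(o \right)} = \sqrt{2 o} = \sqrt{2} \sqrt{o}$)
$r = \frac{1}{165}$ ($r = \frac{1}{151 + 14} = \frac{1}{165} \approx 0.0060606$)
$E{\left(w,k \right)} = - \frac{2}{55}$ ($E{\left(w,k \right)} = \left(-6\right) \frac{1}{165} = - \frac{2}{55}$)
$\frac{Z{\left(-123 \right)}}{39692} + \frac{4289}{E{\left(-59,J{\left(1 \right)} \right)}} = \frac{\sqrt{2} \sqrt{-123}}{39692} + \frac{4289}{- \frac{2}{55}} = \sqrt{2} i \sqrt{123} \cdot \frac{1}{39692} + 4289 \left(- \frac{55}{2}\right) = i \sqrt{246} \cdot \frac{1}{39692} - \frac{235895}{2} = \frac{i \sqrt{246}}{39692} - \frac{235895}{2} = - \frac{235895}{2} + \frac{i \sqrt{246}}{39692}$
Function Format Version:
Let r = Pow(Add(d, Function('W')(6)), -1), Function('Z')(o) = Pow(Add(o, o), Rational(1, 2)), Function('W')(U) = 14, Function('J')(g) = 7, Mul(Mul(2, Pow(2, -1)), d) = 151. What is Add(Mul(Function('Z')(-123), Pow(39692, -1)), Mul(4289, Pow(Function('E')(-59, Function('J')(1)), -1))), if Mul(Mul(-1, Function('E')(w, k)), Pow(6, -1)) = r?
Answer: Add(Rational(-235895, 2), Mul(Rational(1, 39692), I, Pow(246, Rational(1, 2)))) ≈ Add(-1.1795e+5, Mul(0.00039515, I))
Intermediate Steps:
d = 151
Function('Z')(o) = Mul(Pow(2, Rational(1, 2)), Pow(o, Rational(1, 2))) (Function('Z')(o) = Pow(Mul(2, o), Rational(1, 2)) = Mul(Pow(2, Rational(1, 2)), Pow(o, Rational(1, 2))))
r = Rational(1, 165) (r = Pow(Add(151, 14), -1) = Pow(165, -1) = Rational(1, 165) ≈ 0.0060606)
Function('E')(w, k) = Rational(-2, 55) (Function('E')(w, k) = Mul(-6, Rational(1, 165)) = Rational(-2, 55))
Add(Mul(Function('Z')(-123), Pow(39692, -1)), Mul(4289, Pow(Function('E')(-59, Function('J')(1)), -1))) = Add(Mul(Mul(Pow(2, Rational(1, 2)), Pow(-123, Rational(1, 2))), Pow(39692, -1)), Mul(4289, Pow(Rational(-2, 55), -1))) = Add(Mul(Mul(Pow(2, Rational(1, 2)), Mul(I, Pow(123, Rational(1, 2)))), Rational(1, 39692)), Mul(4289, Rational(-55, 2))) = Add(Mul(Mul(I, Pow(246, Rational(1, 2))), Rational(1, 39692)), Rational(-235895, 2)) = Add(Mul(Rational(1, 39692), I, Pow(246, Rational(1, 2))), Rational(-235895, 2)) = Add(Rational(-235895, 2), Mul(Rational(1, 39692), I, Pow(246, Rational(1, 2))))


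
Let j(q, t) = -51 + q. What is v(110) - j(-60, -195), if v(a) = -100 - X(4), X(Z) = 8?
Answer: 3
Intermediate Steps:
v(a) = -108 (v(a) = -100 - 1*8 = -100 - 8 = -108)
v(110) - j(-60, -195) = -108 - (-51 - 60) = -108 - 1*(-111) = -108 + 111 = 3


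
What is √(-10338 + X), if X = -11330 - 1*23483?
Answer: I*√45151 ≈ 212.49*I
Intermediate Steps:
X = -34813 (X = -11330 - 23483 = -34813)
√(-10338 + X) = √(-10338 - 34813) = √(-45151) = I*√45151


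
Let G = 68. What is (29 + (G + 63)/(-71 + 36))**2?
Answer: 781456/1225 ≈ 637.92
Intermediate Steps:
(29 + (G + 63)/(-71 + 36))**2 = (29 + (68 + 63)/(-71 + 36))**2 = (29 + 131/(-35))**2 = (29 + 131*(-1/35))**2 = (29 - 131/35)**2 = (884/35)**2 = 781456/1225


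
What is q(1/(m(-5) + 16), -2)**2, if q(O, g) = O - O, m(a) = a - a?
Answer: 0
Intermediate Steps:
m(a) = 0
q(O, g) = 0
q(1/(m(-5) + 16), -2)**2 = 0**2 = 0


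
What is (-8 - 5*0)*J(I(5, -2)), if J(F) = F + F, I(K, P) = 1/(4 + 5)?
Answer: -16/9 ≈ -1.7778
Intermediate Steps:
I(K, P) = ⅑ (I(K, P) = 1/9 = ⅑)
J(F) = 2*F
(-8 - 5*0)*J(I(5, -2)) = (-8 - 5*0)*(2*(⅑)) = (-8 + 0)*(2/9) = -8*2/9 = -16/9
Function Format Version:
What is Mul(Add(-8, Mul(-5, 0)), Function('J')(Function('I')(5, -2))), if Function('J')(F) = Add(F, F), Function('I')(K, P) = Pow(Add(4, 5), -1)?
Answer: Rational(-16, 9) ≈ -1.7778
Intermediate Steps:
Function('I')(K, P) = Rational(1, 9) (Function('I')(K, P) = Pow(9, -1) = Rational(1, 9))
Function('J')(F) = Mul(2, F)
Mul(Add(-8, Mul(-5, 0)), Function('J')(Function('I')(5, -2))) = Mul(Add(-8, Mul(-5, 0)), Mul(2, Rational(1, 9))) = Mul(Add(-8, 0), Rational(2, 9)) = Mul(-8, Rational(2, 9)) = Rational(-16, 9)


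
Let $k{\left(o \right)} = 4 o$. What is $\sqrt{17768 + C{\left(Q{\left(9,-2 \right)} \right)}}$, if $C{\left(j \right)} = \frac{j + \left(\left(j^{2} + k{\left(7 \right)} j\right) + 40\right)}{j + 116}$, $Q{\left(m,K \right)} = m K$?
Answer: $\frac{\sqrt{870553}}{7} \approx 133.29$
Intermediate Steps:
$Q{\left(m,K \right)} = K m$
$C{\left(j \right)} = \frac{40 + j^{2} + 29 j}{116 + j}$ ($C{\left(j \right)} = \frac{j + \left(\left(j^{2} + 4 \cdot 7 j\right) + 40\right)}{j + 116} = \frac{j + \left(\left(j^{2} + 28 j\right) + 40\right)}{116 + j} = \frac{j + \left(40 + j^{2} + 28 j\right)}{116 + j} = \frac{40 + j^{2} + 29 j}{116 + j}$)
$\sqrt{17768 + C{\left(Q{\left(9,-2 \right)} \right)}} = \sqrt{17768 + \frac{40 + \left(\left(-2\right) 9\right)^{2} + 29 \left(\left(-2\right) 9\right)}{116 - 18}} = \sqrt{17768 + \frac{40 + \left(-18\right)^{2} + 29 \left(-18\right)}{116 - 18}} = \sqrt{17768 + \frac{40 + 324 - 522}{98}} = \sqrt{17768 + \frac{1}{98} \left(-158\right)} = \sqrt{17768 - \frac{79}{49}} = \sqrt{\frac{870553}{49}} = \frac{\sqrt{870553}}{7}$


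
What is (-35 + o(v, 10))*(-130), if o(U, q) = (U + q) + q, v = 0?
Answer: 1950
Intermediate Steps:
o(U, q) = U + 2*q
(-35 + o(v, 10))*(-130) = (-35 + (0 + 2*10))*(-130) = (-35 + (0 + 20))*(-130) = (-35 + 20)*(-130) = -15*(-130) = 1950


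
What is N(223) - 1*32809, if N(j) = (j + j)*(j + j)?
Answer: 166107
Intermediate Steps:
N(j) = 4*j² (N(j) = (2*j)*(2*j) = 4*j²)
N(223) - 1*32809 = 4*223² - 1*32809 = 4*49729 - 32809 = 198916 - 32809 = 166107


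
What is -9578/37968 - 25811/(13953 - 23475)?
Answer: 74065861/30127608 ≈ 2.4584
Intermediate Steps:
-9578/37968 - 25811/(13953 - 23475) = -9578*1/37968 - 25811/(-9522) = -4789/18984 - 25811*(-1/9522) = -4789/18984 + 25811/9522 = 74065861/30127608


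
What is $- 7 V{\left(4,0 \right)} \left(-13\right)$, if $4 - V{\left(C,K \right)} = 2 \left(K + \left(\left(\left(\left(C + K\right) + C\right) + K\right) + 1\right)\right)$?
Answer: $-1274$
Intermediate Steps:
$V{\left(C,K \right)} = 2 - 6 K - 4 C$ ($V{\left(C,K \right)} = 4 - 2 \left(K + \left(\left(\left(\left(C + K\right) + C\right) + K\right) + 1\right)\right) = 4 - 2 \left(K + \left(\left(\left(K + 2 C\right) + K\right) + 1\right)\right) = 4 - 2 \left(K + \left(\left(2 C + 2 K\right) + 1\right)\right) = 4 - 2 \left(K + \left(1 + 2 C + 2 K\right)\right) = 4 - 2 \left(1 + 2 C + 3 K\right) = 4 - \left(2 + 4 C + 6 K\right) = 2 - 6 K - 4 C$)
$- 7 V{\left(4,0 \right)} \left(-13\right) = - 7 \left(2 - 0 - 16\right) \left(-13\right) = - 7 \left(2 + 0 - 16\right) \left(-13\right) = \left(-7\right) \left(-14\right) \left(-13\right) = 98 \left(-13\right) = -1274$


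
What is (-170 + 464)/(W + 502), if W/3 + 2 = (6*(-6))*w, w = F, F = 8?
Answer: -147/184 ≈ -0.79891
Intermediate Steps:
w = 8
W = -870 (W = -6 + 3*((6*(-6))*8) = -6 + 3*(-36*8) = -6 + 3*(-288) = -6 - 864 = -870)
(-170 + 464)/(W + 502) = (-170 + 464)/(-870 + 502) = 294/(-368) = 294*(-1/368) = -147/184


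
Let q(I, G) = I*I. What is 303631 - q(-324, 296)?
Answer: 198655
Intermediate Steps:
q(I, G) = I**2
303631 - q(-324, 296) = 303631 - 1*(-324)**2 = 303631 - 1*104976 = 303631 - 104976 = 198655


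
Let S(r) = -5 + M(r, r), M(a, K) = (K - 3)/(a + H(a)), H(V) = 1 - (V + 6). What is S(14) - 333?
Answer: -1701/5 ≈ -340.20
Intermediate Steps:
H(V) = -5 - V (H(V) = 1 - (6 + V) = 1 + (-6 - V) = -5 - V)
M(a, K) = ⅗ - K/5 (M(a, K) = (K - 3)/(a + (-5 - a)) = (-3 + K)/(-5) = (-3 + K)*(-⅕) = ⅗ - K/5)
S(r) = -22/5 - r/5 (S(r) = -5 + (⅗ - r/5) = -22/5 - r/5)
S(14) - 333 = (-22/5 - ⅕*14) - 333 = (-22/5 - 14/5) - 333 = -36/5 - 333 = -1701/5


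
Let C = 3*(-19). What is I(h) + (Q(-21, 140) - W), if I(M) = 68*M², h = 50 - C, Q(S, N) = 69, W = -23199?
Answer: 801800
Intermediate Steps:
C = -57
h = 107 (h = 50 - 1*(-57) = 50 + 57 = 107)
I(h) + (Q(-21, 140) - W) = 68*107² + (69 - 1*(-23199)) = 68*11449 + (69 + 23199) = 778532 + 23268 = 801800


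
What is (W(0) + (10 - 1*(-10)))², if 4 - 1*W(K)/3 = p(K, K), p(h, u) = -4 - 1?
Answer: 2209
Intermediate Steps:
p(h, u) = -5
W(K) = 27 (W(K) = 12 - 3*(-5) = 12 + 15 = 27)
(W(0) + (10 - 1*(-10)))² = (27 + (10 - 1*(-10)))² = (27 + (10 + 10))² = (27 + 20)² = 47² = 2209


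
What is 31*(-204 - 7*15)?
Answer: -9579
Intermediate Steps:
31*(-204 - 7*15) = 31*(-204 - 105) = 31*(-309) = -9579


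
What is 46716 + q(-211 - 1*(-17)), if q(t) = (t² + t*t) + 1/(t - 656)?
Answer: 103689799/850 ≈ 1.2199e+5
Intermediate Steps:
q(t) = 1/(-656 + t) + 2*t² (q(t) = (t² + t²) + 1/(-656 + t) = 2*t² + 1/(-656 + t) = 1/(-656 + t) + 2*t²)
46716 + q(-211 - 1*(-17)) = 46716 + (1 - 1312*(-211 - 1*(-17))² + 2*(-211 - 1*(-17))³)/(-656 + (-211 - 1*(-17))) = 46716 + (1 - 1312*(-211 + 17)² + 2*(-211 + 17)³)/(-656 + (-211 + 17)) = 46716 + (1 - 1312*(-194)² + 2*(-194)³)/(-656 - 194) = 46716 + (1 - 1312*37636 + 2*(-7301384))/(-850) = 46716 - (1 - 49378432 - 14602768)/850 = 46716 - 1/850*(-63981199) = 46716 + 63981199/850 = 103689799/850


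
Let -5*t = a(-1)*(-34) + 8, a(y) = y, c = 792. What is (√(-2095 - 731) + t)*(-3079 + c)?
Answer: 96054/5 - 6861*I*√314 ≈ 19211.0 - 1.2158e+5*I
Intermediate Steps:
t = -42/5 (t = -(-1*(-34) + 8)/5 = -(34 + 8)/5 = -⅕*42 = -42/5 ≈ -8.4000)
(√(-2095 - 731) + t)*(-3079 + c) = (√(-2095 - 731) - 42/5)*(-3079 + 792) = (√(-2826) - 42/5)*(-2287) = (3*I*√314 - 42/5)*(-2287) = (-42/5 + 3*I*√314)*(-2287) = 96054/5 - 6861*I*√314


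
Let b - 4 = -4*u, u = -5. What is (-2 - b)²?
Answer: 676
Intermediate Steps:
b = 24 (b = 4 - 4*(-5) = 4 + 20 = 24)
(-2 - b)² = (-2 - 1*24)² = (-2 - 24)² = (-26)² = 676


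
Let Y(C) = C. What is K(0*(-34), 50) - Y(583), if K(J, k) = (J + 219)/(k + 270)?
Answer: -186341/320 ≈ -582.32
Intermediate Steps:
K(J, k) = (219 + J)/(270 + k)
K(0*(-34), 50) - Y(583) = (219 + 0*(-34))/(270 + 50) - 1*583 = (219 + 0)/320 - 583 = (1/320)*219 - 583 = 219/320 - 583 = -186341/320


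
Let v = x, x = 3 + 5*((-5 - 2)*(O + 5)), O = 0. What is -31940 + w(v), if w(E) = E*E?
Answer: -2356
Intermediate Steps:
x = -172 (x = 3 + 5*((-5 - 2)*(0 + 5)) = 3 + 5*(-7*5) = 3 + 5*(-35) = 3 - 175 = -172)
v = -172
w(E) = E**2
-31940 + w(v) = -31940 + (-172)**2 = -31940 + 29584 = -2356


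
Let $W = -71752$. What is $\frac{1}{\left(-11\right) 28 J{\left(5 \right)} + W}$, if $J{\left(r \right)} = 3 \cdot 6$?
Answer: $- \frac{1}{77296} \approx -1.2937 \cdot 10^{-5}$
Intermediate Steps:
$J{\left(r \right)} = 18$
$\frac{1}{\left(-11\right) 28 J{\left(5 \right)} + W} = \frac{1}{\left(-11\right) 28 \cdot 18 - 71752} = \frac{1}{\left(-308\right) 18 - 71752} = \frac{1}{-5544 - 71752} = \frac{1}{-77296} = - \frac{1}{77296}$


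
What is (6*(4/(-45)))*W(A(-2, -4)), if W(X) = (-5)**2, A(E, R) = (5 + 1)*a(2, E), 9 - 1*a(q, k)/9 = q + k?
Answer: -40/3 ≈ -13.333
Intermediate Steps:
a(q, k) = 81 - 9*k - 9*q (a(q, k) = 81 - 9*(q + k) = 81 - 9*(k + q) = 81 + (-9*k - 9*q) = 81 - 9*k - 9*q)
A(E, R) = 378 - 54*E (A(E, R) = (5 + 1)*(81 - 9*E - 9*2) = 6*(81 - 9*E - 18) = 6*(63 - 9*E) = 378 - 54*E)
W(X) = 25
(6*(4/(-45)))*W(A(-2, -4)) = (6*(4/(-45)))*25 = (6*(4*(-1/45)))*25 = (6*(-4/45))*25 = -8/15*25 = -40/3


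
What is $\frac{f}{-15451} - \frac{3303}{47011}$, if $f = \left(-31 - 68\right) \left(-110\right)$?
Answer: $- \frac{562984443}{726366961} \approx -0.77507$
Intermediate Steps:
$f = 10890$ ($f = \left(-99\right) \left(-110\right) = 10890$)
$\frac{f}{-15451} - \frac{3303}{47011} = \frac{10890}{-15451} - \frac{3303}{47011} = 10890 \left(- \frac{1}{15451}\right) - \frac{3303}{47011} = - \frac{10890}{15451} - \frac{3303}{47011} = - \frac{562984443}{726366961}$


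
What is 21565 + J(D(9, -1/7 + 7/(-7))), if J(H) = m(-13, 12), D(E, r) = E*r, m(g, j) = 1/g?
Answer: 280344/13 ≈ 21565.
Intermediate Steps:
J(H) = -1/13 (J(H) = 1/(-13) = -1/13)
21565 + J(D(9, -1/7 + 7/(-7))) = 21565 - 1/13 = 280344/13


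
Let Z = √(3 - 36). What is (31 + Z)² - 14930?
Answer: -14002 + 62*I*√33 ≈ -14002.0 + 356.16*I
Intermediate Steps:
Z = I*√33 (Z = √(-33) = I*√33 ≈ 5.7446*I)
(31 + Z)² - 14930 = (31 + I*√33)² - 14930 = -14930 + (31 + I*√33)²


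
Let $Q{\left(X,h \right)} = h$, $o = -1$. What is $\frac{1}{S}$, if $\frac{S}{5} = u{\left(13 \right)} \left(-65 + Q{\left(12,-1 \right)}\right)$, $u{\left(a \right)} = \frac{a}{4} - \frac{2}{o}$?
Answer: $- \frac{2}{3465} \approx -0.0005772$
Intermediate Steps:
$u{\left(a \right)} = 2 + \frac{a}{4}$ ($u{\left(a \right)} = \frac{a}{4} - \frac{2}{-1} = a \frac{1}{4} - -2 = \frac{a}{4} + 2 = 2 + \frac{a}{4}$)
$S = - \frac{3465}{2}$ ($S = 5 \left(2 + \frac{1}{4} \cdot 13\right) \left(-65 - 1\right) = 5 \left(2 + \frac{13}{4}\right) \left(-66\right) = 5 \cdot \frac{21}{4} \left(-66\right) = 5 \left(- \frac{693}{2}\right) = - \frac{3465}{2} \approx -1732.5$)
$\frac{1}{S} = \frac{1}{- \frac{3465}{2}} = - \frac{2}{3465}$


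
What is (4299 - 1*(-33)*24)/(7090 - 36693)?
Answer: -5091/29603 ≈ -0.17198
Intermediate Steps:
(4299 - 1*(-33)*24)/(7090 - 36693) = (4299 + 33*24)/(-29603) = (4299 + 792)*(-1/29603) = 5091*(-1/29603) = -5091/29603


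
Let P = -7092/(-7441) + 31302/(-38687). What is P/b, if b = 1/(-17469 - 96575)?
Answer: -675303758424/41124281 ≈ -16421.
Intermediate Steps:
b = -1/114044 (b = 1/(-114044) = -1/114044 ≈ -8.7685e-6)
P = 41450022/287869967 (P = -7092*(-1/7441) + 31302*(-1/38687) = 7092/7441 - 31302/38687 = 41450022/287869967 ≈ 0.14399)
P/b = 41450022/(287869967*(-1/114044)) = (41450022/287869967)*(-114044) = -675303758424/41124281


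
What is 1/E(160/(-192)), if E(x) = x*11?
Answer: -6/55 ≈ -0.10909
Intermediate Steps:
E(x) = 11*x
1/E(160/(-192)) = 1/(11*(160/(-192))) = 1/(11*(160*(-1/192))) = 1/(11*(-⅚)) = 1/(-55/6) = -6/55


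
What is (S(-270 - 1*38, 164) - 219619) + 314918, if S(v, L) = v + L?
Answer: 95155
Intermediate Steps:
S(v, L) = L + v
(S(-270 - 1*38, 164) - 219619) + 314918 = ((164 + (-270 - 1*38)) - 219619) + 314918 = ((164 + (-270 - 38)) - 219619) + 314918 = ((164 - 308) - 219619) + 314918 = (-144 - 219619) + 314918 = -219763 + 314918 = 95155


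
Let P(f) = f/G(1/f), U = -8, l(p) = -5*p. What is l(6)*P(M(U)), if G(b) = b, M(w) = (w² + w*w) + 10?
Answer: -571320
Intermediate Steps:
M(w) = 10 + 2*w² (M(w) = (w² + w²) + 10 = 2*w² + 10 = 10 + 2*w²)
P(f) = f² (P(f) = f/(1/f) = f*f = f²)
l(6)*P(M(U)) = (-5*6)*(10 + 2*(-8)²)² = -30*(10 + 2*64)² = -30*(10 + 128)² = -30*138² = -30*19044 = -571320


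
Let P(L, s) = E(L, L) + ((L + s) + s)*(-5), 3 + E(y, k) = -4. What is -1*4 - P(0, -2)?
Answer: -17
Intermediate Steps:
E(y, k) = -7 (E(y, k) = -3 - 4 = -7)
P(L, s) = -7 - 10*s - 5*L (P(L, s) = -7 + ((L + s) + s)*(-5) = -7 + (L + 2*s)*(-5) = -7 + (-10*s - 5*L) = -7 - 10*s - 5*L)
-1*4 - P(0, -2) = -1*4 - (-7 - 10*(-2) - 5*0) = -4 - (-7 + 20 + 0) = -4 - 1*13 = -4 - 13 = -17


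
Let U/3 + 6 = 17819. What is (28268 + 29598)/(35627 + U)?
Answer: 28933/44533 ≈ 0.64970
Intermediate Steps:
U = 53439 (U = -18 + 3*17819 = -18 + 53457 = 53439)
(28268 + 29598)/(35627 + U) = (28268 + 29598)/(35627 + 53439) = 57866/89066 = 57866*(1/89066) = 28933/44533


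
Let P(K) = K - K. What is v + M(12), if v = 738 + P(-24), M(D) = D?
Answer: 750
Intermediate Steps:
P(K) = 0
v = 738 (v = 738 + 0 = 738)
v + M(12) = 738 + 12 = 750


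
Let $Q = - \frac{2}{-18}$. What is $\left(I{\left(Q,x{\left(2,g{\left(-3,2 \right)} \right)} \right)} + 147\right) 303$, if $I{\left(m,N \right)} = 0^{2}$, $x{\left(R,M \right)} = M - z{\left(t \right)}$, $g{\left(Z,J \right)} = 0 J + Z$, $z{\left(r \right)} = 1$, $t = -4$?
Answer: $44541$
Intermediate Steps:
$g{\left(Z,J \right)} = Z$ ($g{\left(Z,J \right)} = 0 + Z = Z$)
$x{\left(R,M \right)} = -1 + M$ ($x{\left(R,M \right)} = M - 1 = -1 + M$)
$Q = \frac{1}{9}$ ($Q = \left(-2\right) \left(- \frac{1}{18}\right) = \frac{1}{9} \approx 0.11111$)
$I{\left(m,N \right)} = 0$
$\left(I{\left(Q,x{\left(2,g{\left(-3,2 \right)} \right)} \right)} + 147\right) 303 = \left(0 + 147\right) 303 = 147 \cdot 303 = 44541$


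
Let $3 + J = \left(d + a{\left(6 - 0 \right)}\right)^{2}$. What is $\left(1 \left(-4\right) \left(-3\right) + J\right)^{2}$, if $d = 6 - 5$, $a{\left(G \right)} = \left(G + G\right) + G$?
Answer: $136900$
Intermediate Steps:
$a{\left(G \right)} = 3 G$ ($a{\left(G \right)} = 2 G + G = 3 G$)
$d = 1$
$J = 358$ ($J = -3 + \left(1 + 3 \left(6 - 0\right)\right)^{2} = -3 + \left(1 + 3 \left(6 + 0\right)\right)^{2} = -3 + \left(1 + 3 \cdot 6\right)^{2} = -3 + \left(1 + 18\right)^{2} = -3 + 19^{2} = -3 + 361 = 358$)
$\left(1 \left(-4\right) \left(-3\right) + J\right)^{2} = \left(1 \left(-4\right) \left(-3\right) + 358\right)^{2} = \left(\left(-4\right) \left(-3\right) + 358\right)^{2} = \left(12 + 358\right)^{2} = 370^{2} = 136900$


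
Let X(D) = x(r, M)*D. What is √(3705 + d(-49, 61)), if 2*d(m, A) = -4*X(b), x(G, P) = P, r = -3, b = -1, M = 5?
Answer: √3715 ≈ 60.951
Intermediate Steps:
X(D) = 5*D
d(m, A) = 10 (d(m, A) = (-20*(-1))/2 = (-4*(-5))/2 = (½)*20 = 10)
√(3705 + d(-49, 61)) = √(3705 + 10) = √3715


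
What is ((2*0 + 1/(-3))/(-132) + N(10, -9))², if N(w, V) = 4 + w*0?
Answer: 2512225/156816 ≈ 16.020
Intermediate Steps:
N(w, V) = 4 (N(w, V) = 4 + 0 = 4)
((2*0 + 1/(-3))/(-132) + N(10, -9))² = ((2*0 + 1/(-3))/(-132) + 4)² = ((0 + 1*(-⅓))*(-1/132) + 4)² = ((0 - ⅓)*(-1/132) + 4)² = (-⅓*(-1/132) + 4)² = (1/396 + 4)² = (1585/396)² = 2512225/156816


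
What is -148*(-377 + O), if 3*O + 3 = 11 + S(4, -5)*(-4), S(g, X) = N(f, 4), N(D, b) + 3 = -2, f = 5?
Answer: 163244/3 ≈ 54415.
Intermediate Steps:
N(D, b) = -5 (N(D, b) = -3 - 2 = -5)
S(g, X) = -5
O = 28/3 (O = -1 + (11 - 5*(-4))/3 = -1 + (11 + 20)/3 = -1 + (⅓)*31 = -1 + 31/3 = 28/3 ≈ 9.3333)
-148*(-377 + O) = -148*(-377 + 28/3) = -148*(-1103/3) = 163244/3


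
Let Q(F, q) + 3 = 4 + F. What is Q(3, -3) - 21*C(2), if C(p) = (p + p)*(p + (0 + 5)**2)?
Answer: -2264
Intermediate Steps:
C(p) = 2*p*(25 + p) (C(p) = (2*p)*(p + 5**2) = (2*p)*(p + 25) = (2*p)*(25 + p) = 2*p*(25 + p))
Q(F, q) = 1 + F (Q(F, q) = -3 + (4 + F) = 1 + F)
Q(3, -3) - 21*C(2) = (1 + 3) - 42*2*(25 + 2) = 4 - 42*2*27 = 4 - 21*108 = 4 - 2268 = -2264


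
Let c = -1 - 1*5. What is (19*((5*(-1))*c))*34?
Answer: 19380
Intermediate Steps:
c = -6 (c = -1 - 5 = -6)
(19*((5*(-1))*c))*34 = (19*((5*(-1))*(-6)))*34 = (19*(-5*(-6)))*34 = (19*30)*34 = 570*34 = 19380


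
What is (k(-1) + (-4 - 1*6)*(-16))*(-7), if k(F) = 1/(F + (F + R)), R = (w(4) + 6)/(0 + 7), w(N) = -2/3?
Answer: -28973/26 ≈ -1114.3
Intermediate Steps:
w(N) = -⅔ (w(N) = -2*⅓ = -⅔)
R = 16/21 (R = (-⅔ + 6)/(0 + 7) = (16/3)/7 = (16/3)*(⅐) = 16/21 ≈ 0.76190)
k(F) = 1/(16/21 + 2*F) (k(F) = 1/(F + (F + 16/21)) = 1/(F + (16/21 + F)) = 1/(16/21 + 2*F))
(k(-1) + (-4 - 1*6)*(-16))*(-7) = (21/(2*(8 + 21*(-1))) + (-4 - 1*6)*(-16))*(-7) = (21/(2*(8 - 21)) + (-4 - 6)*(-16))*(-7) = ((21/2)/(-13) - 10*(-16))*(-7) = ((21/2)*(-1/13) + 160)*(-7) = (-21/26 + 160)*(-7) = (4139/26)*(-7) = -28973/26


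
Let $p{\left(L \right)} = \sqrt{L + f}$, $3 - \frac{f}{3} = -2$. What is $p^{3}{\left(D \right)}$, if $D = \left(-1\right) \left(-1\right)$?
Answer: $64$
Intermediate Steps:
$f = 15$ ($f = 9 - -6 = 9 + 6 = 15$)
$D = 1$
$p{\left(L \right)} = \sqrt{15 + L}$ ($p{\left(L \right)} = \sqrt{L + 15} = \sqrt{15 + L}$)
$p^{3}{\left(D \right)} = \left(\sqrt{15 + 1}\right)^{3} = \left(\sqrt{16}\right)^{3} = 4^{3} = 64$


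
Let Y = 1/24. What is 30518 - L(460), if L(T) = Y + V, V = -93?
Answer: 734663/24 ≈ 30611.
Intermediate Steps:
Y = 1/24 ≈ 0.041667
L(T) = -2231/24 (L(T) = 1/24 - 93 = -2231/24)
30518 - L(460) = 30518 - 1*(-2231/24) = 30518 + 2231/24 = 734663/24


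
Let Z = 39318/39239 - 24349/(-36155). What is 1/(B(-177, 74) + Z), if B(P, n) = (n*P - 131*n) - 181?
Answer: -1418686045/32589097539084 ≈ -4.3533e-5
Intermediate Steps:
Z = 2376972701/1418686045 (Z = 39318*(1/39239) - 24349*(-1/36155) = 39318/39239 + 24349/36155 = 2376972701/1418686045 ≈ 1.6755)
B(P, n) = -181 - 131*n + P*n (B(P, n) = (P*n - 131*n) - 181 = (-131*n + P*n) - 181 = -181 - 131*n + P*n)
1/(B(-177, 74) + Z) = 1/((-181 - 131*74 - 177*74) + 2376972701/1418686045) = 1/((-181 - 9694 - 13098) + 2376972701/1418686045) = 1/(-22973 + 2376972701/1418686045) = 1/(-32589097539084/1418686045) = -1418686045/32589097539084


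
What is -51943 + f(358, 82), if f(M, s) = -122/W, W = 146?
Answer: -3791900/73 ≈ -51944.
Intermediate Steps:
f(M, s) = -61/73 (f(M, s) = -122/146 = -122*1/146 = -61/73)
-51943 + f(358, 82) = -51943 - 61/73 = -3791900/73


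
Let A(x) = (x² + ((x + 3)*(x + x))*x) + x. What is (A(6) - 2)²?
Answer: 473344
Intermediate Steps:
A(x) = x + x² + 2*x²*(3 + x) (A(x) = (x² + ((3 + x)*(2*x))*x) + x = (x² + (2*x*(3 + x))*x) + x = (x² + 2*x²*(3 + x)) + x = x + x² + 2*x²*(3 + x))
(A(6) - 2)² = (6*(1 + 2*6² + 7*6) - 2)² = (6*(1 + 2*36 + 42) - 2)² = (6*(1 + 72 + 42) - 2)² = (6*115 - 2)² = (690 - 2)² = 688² = 473344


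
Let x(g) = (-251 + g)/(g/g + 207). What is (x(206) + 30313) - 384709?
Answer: -73714413/208 ≈ -3.5440e+5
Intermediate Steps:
x(g) = -251/208 + g/208 (x(g) = (-251 + g)/(1 + 207) = (-251 + g)/208 = (-251 + g)*(1/208) = -251/208 + g/208)
(x(206) + 30313) - 384709 = ((-251/208 + (1/208)*206) + 30313) - 384709 = ((-251/208 + 103/104) + 30313) - 384709 = (-45/208 + 30313) - 384709 = 6305059/208 - 384709 = -73714413/208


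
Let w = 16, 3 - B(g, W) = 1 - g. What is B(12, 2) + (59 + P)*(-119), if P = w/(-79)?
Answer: -551649/79 ≈ -6982.9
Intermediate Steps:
B(g, W) = 2 + g (B(g, W) = 3 - (1 - g) = 3 + (-1 + g) = 2 + g)
P = -16/79 (P = 16/(-79) = 16*(-1/79) = -16/79 ≈ -0.20253)
B(12, 2) + (59 + P)*(-119) = (2 + 12) + (59 - 16/79)*(-119) = 14 + (4645/79)*(-119) = 14 - 552755/79 = -551649/79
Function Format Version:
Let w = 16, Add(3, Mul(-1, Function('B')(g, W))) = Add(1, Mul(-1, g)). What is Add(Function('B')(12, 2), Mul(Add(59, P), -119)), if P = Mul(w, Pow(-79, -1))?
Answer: Rational(-551649, 79) ≈ -6982.9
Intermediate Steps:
Function('B')(g, W) = Add(2, g) (Function('B')(g, W) = Add(3, Mul(-1, Add(1, Mul(-1, g)))) = Add(3, Add(-1, g)) = Add(2, g))
P = Rational(-16, 79) (P = Mul(16, Pow(-79, -1)) = Mul(16, Rational(-1, 79)) = Rational(-16, 79) ≈ -0.20253)
Add(Function('B')(12, 2), Mul(Add(59, P), -119)) = Add(Add(2, 12), Mul(Add(59, Rational(-16, 79)), -119)) = Add(14, Mul(Rational(4645, 79), -119)) = Add(14, Rational(-552755, 79)) = Rational(-551649, 79)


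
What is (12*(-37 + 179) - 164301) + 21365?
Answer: -141232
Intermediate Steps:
(12*(-37 + 179) - 164301) + 21365 = (12*142 - 164301) + 21365 = (1704 - 164301) + 21365 = -162597 + 21365 = -141232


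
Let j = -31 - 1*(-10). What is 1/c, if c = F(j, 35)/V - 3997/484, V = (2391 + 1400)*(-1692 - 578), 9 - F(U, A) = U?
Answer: -416509588/3439647781 ≈ -0.12109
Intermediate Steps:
j = -21 (j = -31 + 10 = -21)
F(U, A) = 9 - U
V = -8605570 (V = 3791*(-2270) = -8605570)
c = -3439647781/416509588 (c = (9 - 1*(-21))/(-8605570) - 3997/484 = (9 + 21)*(-1/8605570) - 3997*1/484 = 30*(-1/8605570) - 3997/484 = -3/860557 - 3997/484 = -3439647781/416509588 ≈ -8.2583)
1/c = 1/(-3439647781/416509588) = -416509588/3439647781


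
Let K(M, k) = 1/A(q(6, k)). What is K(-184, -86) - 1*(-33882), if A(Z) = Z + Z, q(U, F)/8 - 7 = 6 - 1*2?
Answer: 5963233/176 ≈ 33882.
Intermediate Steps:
q(U, F) = 88 (q(U, F) = 56 + 8*(6 - 1*2) = 56 + 8*(6 - 2) = 56 + 8*4 = 56 + 32 = 88)
A(Z) = 2*Z
K(M, k) = 1/176 (K(M, k) = 1/(2*88) = 1/176)
K(-184, -86) - 1*(-33882) = 1/176 - 1*(-33882) = 1/176 + 33882 = 5963233/176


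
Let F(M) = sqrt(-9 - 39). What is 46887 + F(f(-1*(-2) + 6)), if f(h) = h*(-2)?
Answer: 46887 + 4*I*sqrt(3) ≈ 46887.0 + 6.9282*I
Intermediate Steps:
f(h) = -2*h
F(M) = 4*I*sqrt(3) (F(M) = sqrt(-48) = 4*I*sqrt(3))
46887 + F(f(-1*(-2) + 6)) = 46887 + 4*I*sqrt(3)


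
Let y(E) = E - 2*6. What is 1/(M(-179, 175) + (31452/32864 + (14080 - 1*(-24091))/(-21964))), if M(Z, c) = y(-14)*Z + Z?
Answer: 2374424/10623693321 ≈ 0.00022350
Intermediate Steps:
y(E) = -12 + E (y(E) = E - 12 = -12 + E)
M(Z, c) = -25*Z (M(Z, c) = (-12 - 14)*Z + Z = -26*Z + Z = -25*Z)
1/(M(-179, 175) + (31452/32864 + (14080 - 1*(-24091))/(-21964))) = 1/(-25*(-179) + (31452/32864 + (14080 - 1*(-24091))/(-21964))) = 1/(4475 + (31452*(1/32864) + (14080 + 24091)*(-1/21964))) = 1/(4475 + (7863/8216 + 38171*(-1/21964))) = 1/(4475 + (7863/8216 - 2009/1156)) = 1/(4475 - 1854079/2374424) = 1/(10623693321/2374424) = 2374424/10623693321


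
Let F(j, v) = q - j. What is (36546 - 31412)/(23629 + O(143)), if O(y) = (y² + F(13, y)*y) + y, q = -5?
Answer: 5134/41647 ≈ 0.12327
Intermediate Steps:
F(j, v) = -5 - j
O(y) = y² - 17*y (O(y) = (y² + (-5 - 1*13)*y) + y = (y² + (-5 - 13)*y) + y = (y² - 18*y) + y = y² - 17*y)
(36546 - 31412)/(23629 + O(143)) = (36546 - 31412)/(23629 + 143*(-17 + 143)) = 5134/(23629 + 143*126) = 5134/(23629 + 18018) = 5134/41647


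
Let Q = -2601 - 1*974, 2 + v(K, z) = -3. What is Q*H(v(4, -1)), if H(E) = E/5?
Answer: 3575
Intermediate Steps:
v(K, z) = -5 (v(K, z) = -2 - 3 = -5)
H(E) = E/5 (H(E) = E*(⅕) = E/5)
Q = -3575 (Q = -2601 - 974 = -3575)
Q*H(v(4, -1)) = -715*(-5) = -3575*(-1) = 3575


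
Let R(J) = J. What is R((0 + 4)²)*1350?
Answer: 21600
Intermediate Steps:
R((0 + 4)²)*1350 = (0 + 4)²*1350 = 4²*1350 = 16*1350 = 21600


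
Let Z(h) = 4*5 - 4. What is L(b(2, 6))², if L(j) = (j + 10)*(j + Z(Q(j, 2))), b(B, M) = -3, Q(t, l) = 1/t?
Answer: 8281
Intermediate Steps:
Z(h) = 16 (Z(h) = 20 - 4 = 16)
L(j) = (10 + j)*(16 + j) (L(j) = (j + 10)*(j + 16) = (10 + j)*(16 + j))
L(b(2, 6))² = (160 + (-3)² + 26*(-3))² = (160 + 9 - 78)² = 91² = 8281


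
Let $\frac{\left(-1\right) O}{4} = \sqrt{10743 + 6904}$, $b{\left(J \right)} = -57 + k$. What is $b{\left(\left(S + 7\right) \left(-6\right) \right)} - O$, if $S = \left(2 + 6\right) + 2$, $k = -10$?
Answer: $-67 + 4 \sqrt{17647} \approx 464.37$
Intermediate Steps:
$S = 10$ ($S = 8 + 2 = 10$)
$b{\left(J \right)} = -67$ ($b{\left(J \right)} = -57 - 10 = -67$)
$O = - 4 \sqrt{17647}$ ($O = - 4 \sqrt{10743 + 6904} = - 4 \sqrt{17647} \approx -531.37$)
$b{\left(\left(S + 7\right) \left(-6\right) \right)} - O = -67 - - 4 \sqrt{17647} = -67 + 4 \sqrt{17647}$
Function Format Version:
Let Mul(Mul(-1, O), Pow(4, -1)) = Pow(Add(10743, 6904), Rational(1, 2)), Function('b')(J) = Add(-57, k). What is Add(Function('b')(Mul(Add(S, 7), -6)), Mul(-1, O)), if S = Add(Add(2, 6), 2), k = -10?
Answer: Add(-67, Mul(4, Pow(17647, Rational(1, 2)))) ≈ 464.37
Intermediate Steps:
S = 10 (S = Add(8, 2) = 10)
Function('b')(J) = -67 (Function('b')(J) = Add(-57, -10) = -67)
O = Mul(-4, Pow(17647, Rational(1, 2))) (O = Mul(-4, Pow(Add(10743, 6904), Rational(1, 2))) = Mul(-4, Pow(17647, Rational(1, 2))) ≈ -531.37)
Add(Function('b')(Mul(Add(S, 7), -6)), Mul(-1, O)) = Add(-67, Mul(-1, Mul(-4, Pow(17647, Rational(1, 2))))) = Add(-67, Mul(4, Pow(17647, Rational(1, 2))))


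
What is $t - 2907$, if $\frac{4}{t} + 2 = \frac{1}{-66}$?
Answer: $- \frac{386895}{133} \approx -2909.0$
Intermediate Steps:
$t = - \frac{264}{133}$ ($t = \frac{4}{-2 + \frac{1}{-66}} = \frac{4}{-2 - \frac{1}{66}} = \frac{4}{- \frac{133}{66}} = 4 \left(- \frac{66}{133}\right) = - \frac{264}{133} \approx -1.985$)
$t - 2907 = - \frac{264}{133} - 2907 = - \frac{386895}{133}$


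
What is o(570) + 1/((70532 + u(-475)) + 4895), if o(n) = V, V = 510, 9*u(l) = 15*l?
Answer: 114192063/223906 ≈ 510.00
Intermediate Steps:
u(l) = 5*l/3 (u(l) = (15*l)/9 = 5*l/3)
o(n) = 510
o(570) + 1/((70532 + u(-475)) + 4895) = 510 + 1/((70532 + (5/3)*(-475)) + 4895) = 510 + 1/((70532 - 2375/3) + 4895) = 510 + 1/(209221/3 + 4895) = 510 + 1/(223906/3) = 510 + 3/223906 = 114192063/223906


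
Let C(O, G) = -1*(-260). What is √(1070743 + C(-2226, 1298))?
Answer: √1071003 ≈ 1034.9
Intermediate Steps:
C(O, G) = 260
√(1070743 + C(-2226, 1298)) = √(1070743 + 260) = √1071003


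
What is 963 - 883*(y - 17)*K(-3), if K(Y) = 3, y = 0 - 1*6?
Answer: 61890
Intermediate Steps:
y = -6 (y = 0 - 6 = -6)
963 - 883*(y - 17)*K(-3) = 963 - 883*(-6 - 17)*3 = 963 - (-20309)*3 = 963 - 883*(-69) = 963 + 60927 = 61890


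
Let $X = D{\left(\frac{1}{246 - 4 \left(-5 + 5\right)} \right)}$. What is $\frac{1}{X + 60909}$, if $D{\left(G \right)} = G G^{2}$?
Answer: $\frac{14886936}{906748384825} \approx 1.6418 \cdot 10^{-5}$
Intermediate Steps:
$D{\left(G \right)} = G^{3}$
$X = \frac{1}{14886936}$ ($X = \left(\frac{1}{246 - 4 \left(-5 + 5\right)}\right)^{3} = \left(\frac{1}{246 - 0}\right)^{3} = \left(\frac{1}{246 + 0}\right)^{3} = \left(\frac{1}{246}\right)^{3} = \frac{1}{14886936} \approx 6.7173 \cdot 10^{-8}$)
$\frac{1}{X + 60909} = \frac{1}{\frac{1}{14886936} + 60909} = \frac{1}{\frac{906748384825}{14886936}} = \frac{14886936}{906748384825}$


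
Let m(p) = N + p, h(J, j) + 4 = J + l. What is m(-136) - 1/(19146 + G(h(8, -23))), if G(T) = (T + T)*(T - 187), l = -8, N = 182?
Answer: 951003/20674 ≈ 46.000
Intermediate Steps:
h(J, j) = -12 + J (h(J, j) = -4 + (J - 8) = -4 + (-8 + J) = -12 + J)
m(p) = 182 + p
G(T) = 2*T*(-187 + T) (G(T) = (2*T)*(-187 + T) = 2*T*(-187 + T))
m(-136) - 1/(19146 + G(h(8, -23))) = (182 - 136) - 1/(19146 + 2*(-12 + 8)*(-187 + (-12 + 8))) = 46 - 1/(19146 + 2*(-4)*(-187 - 4)) = 46 - 1/(19146 + 2*(-4)*(-191)) = 46 - 1/(19146 + 1528) = 46 - 1/20674 = 951003/20674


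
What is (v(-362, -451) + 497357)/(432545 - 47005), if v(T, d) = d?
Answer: 248453/192770 ≈ 1.2889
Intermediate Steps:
(v(-362, -451) + 497357)/(432545 - 47005) = (-451 + 497357)/(432545 - 47005) = 496906/385540 = 496906*(1/385540) = 248453/192770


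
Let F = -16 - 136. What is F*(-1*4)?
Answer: 608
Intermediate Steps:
F = -152
F*(-1*4) = -(-152)*4 = -152*(-4) = 608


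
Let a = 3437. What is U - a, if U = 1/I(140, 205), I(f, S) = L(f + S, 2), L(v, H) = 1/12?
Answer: -3425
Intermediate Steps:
L(v, H) = 1/12
I(f, S) = 1/12
U = 12 (U = 1/(1/12) = 12)
U - a = 12 - 1*3437 = 12 - 3437 = -3425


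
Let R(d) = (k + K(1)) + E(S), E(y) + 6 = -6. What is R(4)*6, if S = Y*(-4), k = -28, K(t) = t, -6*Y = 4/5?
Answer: -234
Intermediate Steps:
Y = -2/15 (Y = -2/(3*5) = -1/6*4/5 = -2/15 ≈ -0.13333)
S = 8/15 (S = -2/15*(-4) = 8/15 ≈ 0.53333)
E(y) = -12 (E(y) = -6 - 6 = -12)
R(d) = -39 (R(d) = (-28 + 1) - 12 = -27 - 12 = -39)
R(4)*6 = -39*6 = -234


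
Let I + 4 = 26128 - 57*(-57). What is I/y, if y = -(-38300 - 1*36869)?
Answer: 29373/75169 ≈ 0.39076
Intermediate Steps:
I = 29373 (I = -4 + (26128 - 57*(-57)) = -4 + (26128 - 1*(-3249)) = -4 + (26128 + 3249) = -4 + 29377 = 29373)
y = 75169 (y = -(-38300 - 36869) = -1*(-75169) = 75169)
I/y = 29373/75169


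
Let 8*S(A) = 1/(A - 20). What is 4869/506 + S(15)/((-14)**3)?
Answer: 267210973/27769280 ≈ 9.6225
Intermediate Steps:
S(A) = 1/(8*(-20 + A)) (S(A) = 1/(8*(A - 20)) = 1/(8*(-20 + A)))
4869/506 + S(15)/((-14)**3) = 4869/506 + (1/(8*(-20 + 15)))/((-14)**3) = 4869*(1/506) + ((1/8)/(-5))/(-2744) = 4869/506 + ((1/8)*(-1/5))*(-1/2744) = 4869/506 - 1/40*(-1/2744) = 4869/506 + 1/109760 = 267210973/27769280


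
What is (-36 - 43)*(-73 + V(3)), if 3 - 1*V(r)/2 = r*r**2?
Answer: 9559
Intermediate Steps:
V(r) = 6 - 2*r**3 (V(r) = 6 - 2*r*r**2 = 6 - 2*r**3)
(-36 - 43)*(-73 + V(3)) = (-36 - 43)*(-73 + (6 - 2*3**3)) = -79*(-73 + (6 - 2*27)) = -79*(-73 + (6 - 54)) = -79*(-73 - 48) = -79*(-121) = 9559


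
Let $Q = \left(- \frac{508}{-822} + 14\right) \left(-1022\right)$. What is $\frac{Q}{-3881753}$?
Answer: $\frac{6140176}{1595400483} \approx 0.0038487$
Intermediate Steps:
$Q = - \frac{6140176}{411}$ ($Q = \left(\left(-508\right) \left(- \frac{1}{822}\right) + 14\right) \left(-1022\right) = \left(\frac{254}{411} + 14\right) \left(-1022\right) = \frac{6008}{411} \left(-1022\right) = - \frac{6140176}{411} \approx -14940.0$)
$\frac{Q}{-3881753} = - \frac{6140176}{411 \left(-3881753\right)} = \left(- \frac{6140176}{411}\right) \left(- \frac{1}{3881753}\right) = \frac{6140176}{1595400483}$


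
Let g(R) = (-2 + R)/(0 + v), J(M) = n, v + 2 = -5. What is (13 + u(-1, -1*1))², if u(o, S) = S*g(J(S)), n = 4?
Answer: 8649/49 ≈ 176.51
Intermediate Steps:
v = -7 (v = -2 - 5 = -7)
J(M) = 4
g(R) = 2/7 - R/7 (g(R) = (-2 + R)/(0 - 7) = (-2 + R)/(-7) = (-2 + R)*(-⅐) = 2/7 - R/7)
u(o, S) = -2*S/7 (u(o, S) = S*(2/7 - ⅐*4) = S*(2/7 - 4/7) = S*(-2/7) = -2*S/7)
(13 + u(-1, -1*1))² = (13 - (-2)/7)² = (13 - 2/7*(-1))² = (13 + 2/7)² = (93/7)² = 8649/49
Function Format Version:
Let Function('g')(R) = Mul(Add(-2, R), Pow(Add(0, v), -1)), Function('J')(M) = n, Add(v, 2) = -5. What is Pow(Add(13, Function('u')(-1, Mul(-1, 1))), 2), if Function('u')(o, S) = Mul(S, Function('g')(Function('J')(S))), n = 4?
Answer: Rational(8649, 49) ≈ 176.51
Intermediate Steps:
v = -7 (v = Add(-2, -5) = -7)
Function('J')(M) = 4
Function('g')(R) = Add(Rational(2, 7), Mul(Rational(-1, 7), R)) (Function('g')(R) = Mul(Add(-2, R), Pow(Add(0, -7), -1)) = Mul(Add(-2, R), Pow(-7, -1)) = Mul(Add(-2, R), Rational(-1, 7)) = Add(Rational(2, 7), Mul(Rational(-1, 7), R)))
Function('u')(o, S) = Mul(Rational(-2, 7), S) (Function('u')(o, S) = Mul(S, Add(Rational(2, 7), Mul(Rational(-1, 7), 4))) = Mul(S, Add(Rational(2, 7), Rational(-4, 7))) = Mul(S, Rational(-2, 7)) = Mul(Rational(-2, 7), S))
Pow(Add(13, Function('u')(-1, Mul(-1, 1))), 2) = Pow(Add(13, Mul(Rational(-2, 7), Mul(-1, 1))), 2) = Pow(Add(13, Mul(Rational(-2, 7), -1)), 2) = Pow(Add(13, Rational(2, 7)), 2) = Pow(Rational(93, 7), 2) = Rational(8649, 49)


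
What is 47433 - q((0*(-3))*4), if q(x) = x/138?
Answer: 47433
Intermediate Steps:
q(x) = x/138 (q(x) = x*(1/138) = x/138)
47433 - q((0*(-3))*4) = 47433 - (0*(-3))*4/138 = 47433 - 0*4/138 = 47433 - 0/138 = 47433 - 1*0 = 47433 + 0 = 47433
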